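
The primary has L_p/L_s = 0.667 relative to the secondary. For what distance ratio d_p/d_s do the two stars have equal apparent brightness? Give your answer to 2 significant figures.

Equal flux requires L_p/d_p² = L_s/d_s², so d_p/d_s = √(L_p/L_s)
= √(0.667) = 0.8167.

0.82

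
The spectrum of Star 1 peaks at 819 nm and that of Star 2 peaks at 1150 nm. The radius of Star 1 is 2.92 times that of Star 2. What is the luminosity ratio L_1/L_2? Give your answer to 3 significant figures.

Wien's law gives T ∝ 1/λ_max, so T_1/T_2 = λ_2/λ_1 = 1150/819 = 1.404.
Then L ∝ R²T⁴ gives L_1/L_2 = (2.92)² × (1.404)⁴ = 8.526 × 3.887 = 33.15.

33.1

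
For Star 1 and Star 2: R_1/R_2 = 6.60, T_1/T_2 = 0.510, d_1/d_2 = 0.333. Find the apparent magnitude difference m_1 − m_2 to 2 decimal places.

L_1/L_2 = (6.60)²(0.510)⁴ = 2.947.
F_1/F_2 = (L_1/L_2)/(d_1/d_2)² = 2.947/0.1109 = 26.58.
m_1 − m_2 = −2.5 log₁₀(26.58) = -3.56.

-3.56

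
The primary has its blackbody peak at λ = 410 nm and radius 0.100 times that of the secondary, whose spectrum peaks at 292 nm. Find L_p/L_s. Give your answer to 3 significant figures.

Wien's law gives T ∝ 1/λ_max, so T_p/T_s = λ_s/λ_p = 292/410 = 0.7122.
Then L ∝ R²T⁴ gives L_p/L_s = (0.100)² × (0.7122)⁴ = 0.01000 × 0.2573 = 0.002573.

0.00257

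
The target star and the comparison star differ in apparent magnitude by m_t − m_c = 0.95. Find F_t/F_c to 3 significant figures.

0.417

F_t/F_c = 10^(−(m_t − m_c)/2.5) = 10^(-0.95/2.5) = 10^-0.380 = 0.4169.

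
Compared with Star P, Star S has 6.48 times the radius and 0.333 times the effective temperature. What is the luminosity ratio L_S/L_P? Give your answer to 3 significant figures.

From the Stefan–Boltzmann law, L ∝ R²T⁴, so
L_S/L_P = (R_S/R_P)² (T_S/T_P)⁴ = (6.48)² × (0.333)⁴ = 41.99 × 0.01230 = 0.5163.

0.516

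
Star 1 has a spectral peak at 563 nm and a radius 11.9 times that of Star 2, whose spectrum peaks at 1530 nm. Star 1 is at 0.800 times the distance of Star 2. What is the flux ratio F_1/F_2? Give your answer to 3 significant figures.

Wien's law: T_1/T_2 = λ_2/λ_1 = 1530/563 = 2.718.
L_1/L_2 = (R_1/R_2)²(T_1/T_2)⁴ = (11.9)²(2.718)⁴ = 7724.
F_1/F_2 = (L_1/L_2)/(d_1/d_2)² = 7724/(0.800)² = 1.207×10^4.

1.21×10^4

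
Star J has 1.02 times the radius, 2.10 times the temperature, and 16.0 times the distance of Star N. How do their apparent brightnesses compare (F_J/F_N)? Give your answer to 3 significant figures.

0.0790

L_J/L_N = (R_J/R_N)²(T_J/T_N)⁴ = (1.02)² × (2.10)⁴ = 20.23.
F_J/F_N = (L_J/L_N)/(d_J/d_N)² = 20.23 / (16.0)² = 0.07904.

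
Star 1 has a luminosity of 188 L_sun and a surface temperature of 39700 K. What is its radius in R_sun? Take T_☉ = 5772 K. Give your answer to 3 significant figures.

0.290 R_sun

R/R_☉ = √(L/L_☉) / (T/T_☉)² = √(188) / (6.878)²
       = 13.71 / 47.31 = 0.2898.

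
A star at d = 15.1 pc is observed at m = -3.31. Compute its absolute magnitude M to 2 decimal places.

-4.20

M = m − 5 log₁₀(d/10 pc) = -3.31 − 5 log₁₀(15.1/10)
  = -3.31 − 5 × 0.179 = -3.31 − 0.89 = -4.20.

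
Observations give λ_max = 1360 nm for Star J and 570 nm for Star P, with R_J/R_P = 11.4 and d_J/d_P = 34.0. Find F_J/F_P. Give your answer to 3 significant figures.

0.00347

Wien's law: T_J/T_P = λ_P/λ_J = 570/1360 = 0.4191.
L_J/L_P = (R_J/R_P)²(T_J/T_P)⁴ = (11.4)²(0.4191)⁴ = 4.010.
F_J/F_P = (L_J/L_P)/(d_J/d_P)² = 4.010/(34.0)² = 0.003469.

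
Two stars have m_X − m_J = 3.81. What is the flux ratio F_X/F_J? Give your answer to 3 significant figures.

0.0299

F_X/F_J = 10^(−(m_X − m_J)/2.5) = 10^(-3.81/2.5) = 10^-1.524 = 0.02992.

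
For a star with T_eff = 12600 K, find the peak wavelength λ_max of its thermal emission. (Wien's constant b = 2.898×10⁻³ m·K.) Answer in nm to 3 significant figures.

λ_max = b/T = 2.898×10⁻³ / 12600 = 2.30×10^-7 m = 230.0 nm.

230 nm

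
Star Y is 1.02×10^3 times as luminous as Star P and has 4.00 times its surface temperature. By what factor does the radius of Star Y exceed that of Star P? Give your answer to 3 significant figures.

2.00

L ∝ R²T⁴ gives R ∝ √L / T², so
R_Y/R_P = √(1.02×10^3) / (4.00)² = 31.94 / 16.00 = 1.996.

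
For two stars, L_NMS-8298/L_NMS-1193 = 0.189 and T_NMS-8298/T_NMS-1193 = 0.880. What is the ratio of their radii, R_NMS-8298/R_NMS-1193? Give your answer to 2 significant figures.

L ∝ R²T⁴ gives R ∝ √L / T², so
R_NMS-8298/R_NMS-1193 = √(0.189) / (0.880)² = 0.4347 / 0.7744 = 0.5614.

0.56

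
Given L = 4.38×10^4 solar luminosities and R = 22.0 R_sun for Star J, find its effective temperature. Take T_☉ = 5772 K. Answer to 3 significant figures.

1.78×10^4 K

T/T_☉ = (L/L_☉)^(1/4) / (R/R_☉)^(1/2)
T = 5772 × (4.38×10^4)^(1/4) / √(22.0) = 5772 × 14.47 / 4.690 = 1.780×10^4 K.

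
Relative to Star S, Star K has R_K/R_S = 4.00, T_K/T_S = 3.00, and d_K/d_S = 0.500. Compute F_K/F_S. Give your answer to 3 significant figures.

L_K/L_S = (R_K/R_S)²(T_K/T_S)⁴ = (4.00)² × (3.00)⁴ = 1296.
F_K/F_S = (L_K/L_S)/(d_K/d_S)² = 1296 / (0.500)² = 5184.

5.18×10^3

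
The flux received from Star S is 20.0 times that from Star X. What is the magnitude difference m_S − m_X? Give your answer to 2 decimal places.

m_S − m_X = −2.5 log₁₀(F_S/F_X) = −2.5 log₁₀(20.0) = −2.5 × (1.301) = -3.253.

-3.25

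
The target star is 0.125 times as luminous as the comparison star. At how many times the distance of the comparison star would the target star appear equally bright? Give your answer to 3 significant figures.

0.354

Equal flux requires L_t/d_t² = L_c/d_c², so d_t/d_c = √(L_t/L_c)
= √(0.125) = 0.3536.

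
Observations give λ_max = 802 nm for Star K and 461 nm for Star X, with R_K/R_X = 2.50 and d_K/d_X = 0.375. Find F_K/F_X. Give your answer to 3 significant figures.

4.85

Wien's law: T_K/T_X = λ_X/λ_K = 461/802 = 0.5748.
L_K/L_X = (R_K/R_X)²(T_K/T_X)⁴ = (2.50)²(0.5748)⁴ = 0.6823.
F_K/F_X = (L_K/L_X)/(d_K/d_X)² = 0.6823/(0.375)² = 4.852.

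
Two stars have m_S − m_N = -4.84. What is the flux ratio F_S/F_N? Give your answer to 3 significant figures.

86.3

F_S/F_N = 10^(−(m_S − m_N)/2.5) = 10^(4.84/2.5) = 10^1.936 = 86.30.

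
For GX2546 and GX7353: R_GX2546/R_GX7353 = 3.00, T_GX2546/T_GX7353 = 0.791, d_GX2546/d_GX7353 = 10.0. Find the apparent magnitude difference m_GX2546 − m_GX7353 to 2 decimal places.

3.63

L_GX2546/L_GX7353 = (3.00)²(0.791)⁴ = 3.523.
F_GX2546/F_GX7353 = (L_GX2546/L_GX7353)/(d_GX2546/d_GX7353)² = 3.523/100.0 = 0.03523.
m_GX2546 − m_GX7353 = −2.5 log₁₀(0.03523) = 3.63.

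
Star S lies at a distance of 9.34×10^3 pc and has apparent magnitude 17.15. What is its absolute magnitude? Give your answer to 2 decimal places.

2.30

M = m − 5 log₁₀(d/10 pc) = 17.15 − 5 log₁₀(9.34×10^3/10)
  = 17.15 − 5 × 2.970 = 17.15 − 14.85 = 2.30.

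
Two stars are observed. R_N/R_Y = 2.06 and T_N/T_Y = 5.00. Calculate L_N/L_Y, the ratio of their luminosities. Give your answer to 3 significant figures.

2.65×10^3

From the Stefan–Boltzmann law, L ∝ R²T⁴, so
L_N/L_Y = (R_N/R_Y)² (T_N/T_Y)⁴ = (2.06)² × (5.00)⁴ = 4.244 × 625.0 = 2652.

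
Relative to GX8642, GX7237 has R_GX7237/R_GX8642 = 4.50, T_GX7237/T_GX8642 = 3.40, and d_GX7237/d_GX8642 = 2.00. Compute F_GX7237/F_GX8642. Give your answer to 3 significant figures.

L_GX7237/L_GX8642 = (R_GX7237/R_GX8642)²(T_GX7237/T_GX8642)⁴ = (4.50)² × (3.40)⁴ = 2706.
F_GX7237/F_GX8642 = (L_GX7237/L_GX8642)/(d_GX7237/d_GX8642)² = 2706 / (2.00)² = 676.5.

677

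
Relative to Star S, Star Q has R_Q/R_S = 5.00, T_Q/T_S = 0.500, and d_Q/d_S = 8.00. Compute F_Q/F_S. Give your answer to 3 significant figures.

0.0244

L_Q/L_S = (R_Q/R_S)²(T_Q/T_S)⁴ = (5.00)² × (0.500)⁴ = 1.562.
F_Q/F_S = (L_Q/L_S)/(d_Q/d_S)² = 1.562 / (8.00)² = 0.02441.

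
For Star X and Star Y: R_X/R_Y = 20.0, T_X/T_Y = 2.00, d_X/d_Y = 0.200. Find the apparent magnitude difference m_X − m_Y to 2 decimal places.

-13.01

L_X/L_Y = (20.0)²(2.00)⁴ = 6400.
F_X/F_Y = (L_X/L_Y)/(d_X/d_Y)² = 6400/0.04000 = 1.600×10^5.
m_X − m_Y = −2.5 log₁₀(1.600×10^5) = -13.01.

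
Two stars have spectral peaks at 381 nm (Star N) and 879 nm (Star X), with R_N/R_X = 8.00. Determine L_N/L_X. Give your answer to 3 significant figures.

Wien's law gives T ∝ 1/λ_max, so T_N/T_X = λ_X/λ_N = 879/381 = 2.307.
Then L ∝ R²T⁴ gives L_N/L_X = (8.00)² × (2.307)⁴ = 64.00 × 28.33 = 1813.

1.81×10^3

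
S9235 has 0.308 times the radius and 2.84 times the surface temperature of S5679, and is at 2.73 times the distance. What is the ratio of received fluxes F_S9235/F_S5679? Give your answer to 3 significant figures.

L_S9235/L_S5679 = (R_S9235/R_S5679)²(T_S9235/T_S5679)⁴ = (0.308)² × (2.84)⁴ = 6.171.
F_S9235/F_S5679 = (L_S9235/L_S5679)/(d_S9235/d_S5679)² = 6.171 / (2.73)² = 0.8280.

0.828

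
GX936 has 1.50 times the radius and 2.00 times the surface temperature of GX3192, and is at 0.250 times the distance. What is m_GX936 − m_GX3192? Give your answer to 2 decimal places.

-6.90

L_GX936/L_GX3192 = (1.50)²(2.00)⁴ = 36.00.
F_GX936/F_GX3192 = (L_GX936/L_GX3192)/(d_GX936/d_GX3192)² = 36.00/0.06250 = 576.0.
m_GX936 − m_GX3192 = −2.5 log₁₀(576.0) = -6.90.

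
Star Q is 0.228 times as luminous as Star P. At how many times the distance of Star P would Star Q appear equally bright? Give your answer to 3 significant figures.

Equal flux requires L_Q/d_Q² = L_P/d_P², so d_Q/d_P = √(L_Q/L_P)
= √(0.228) = 0.4775.

0.477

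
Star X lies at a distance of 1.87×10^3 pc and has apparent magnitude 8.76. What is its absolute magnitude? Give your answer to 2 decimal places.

-2.60

M = m − 5 log₁₀(d/10 pc) = 8.76 − 5 log₁₀(1.87×10^3/10)
  = 8.76 − 5 × 2.272 = 8.76 − 11.36 = -2.60.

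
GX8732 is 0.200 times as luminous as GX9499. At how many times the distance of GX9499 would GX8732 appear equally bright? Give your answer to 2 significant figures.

Equal flux requires L_GX8732/d_GX8732² = L_GX9499/d_GX9499², so d_GX8732/d_GX9499 = √(L_GX8732/L_GX9499)
= √(0.200) = 0.4472.

0.45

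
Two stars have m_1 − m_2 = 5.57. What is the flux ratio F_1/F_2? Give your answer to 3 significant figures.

F_1/F_2 = 10^(−(m_1 − m_2)/2.5) = 10^(-5.57/2.5) = 10^-2.228 = 0.005916.

0.00592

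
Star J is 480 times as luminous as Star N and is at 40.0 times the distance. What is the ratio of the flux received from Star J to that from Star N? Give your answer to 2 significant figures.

F = L/(4πd²), so F_J/F_N = (L_J/L_N) / (d_J/d_N)²
= 480 / (40.0)² = 480 / 1600 = 0.3000.

0.30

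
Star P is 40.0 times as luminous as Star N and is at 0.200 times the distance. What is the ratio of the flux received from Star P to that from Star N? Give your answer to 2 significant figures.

F = L/(4πd²), so F_P/F_N = (L_P/L_N) / (d_P/d_N)²
= 40.0 / (0.200)² = 40.0 / 0.04000 = 1000.

1.0×10^3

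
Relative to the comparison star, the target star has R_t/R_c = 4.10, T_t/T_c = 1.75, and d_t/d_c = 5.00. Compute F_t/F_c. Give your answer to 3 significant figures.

L_t/L_c = (R_t/R_c)²(T_t/T_c)⁴ = (4.10)² × (1.75)⁴ = 157.7.
F_t/F_c = (L_t/L_c)/(d_t/d_c)² = 157.7 / (5.00)² = 6.306.

6.31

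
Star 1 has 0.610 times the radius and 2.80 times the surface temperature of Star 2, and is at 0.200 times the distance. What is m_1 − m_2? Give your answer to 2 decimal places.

L_1/L_2 = (0.610)²(2.80)⁴ = 22.87.
F_1/F_2 = (L_1/L_2)/(d_1/d_2)² = 22.87/0.04000 = 571.8.
m_1 − m_2 = −2.5 log₁₀(571.8) = -6.89.

-6.89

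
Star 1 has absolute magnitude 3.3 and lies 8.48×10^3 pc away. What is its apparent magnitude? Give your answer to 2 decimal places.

m = M + 5 log₁₀(d/10 pc) = 3.3 + 5 log₁₀(8.48×10^3/10)
  = 3.3 + 5 × 2.928 = 3.3 + 14.64 = 17.94.

17.94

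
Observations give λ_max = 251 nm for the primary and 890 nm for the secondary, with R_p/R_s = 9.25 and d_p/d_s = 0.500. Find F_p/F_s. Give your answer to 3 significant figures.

5.41×10^4

Wien's law: T_p/T_s = λ_s/λ_p = 890/251 = 3.546.
L_p/L_s = (R_p/R_s)²(T_p/T_s)⁴ = (9.25)²(3.546)⁴ = 1.353×10^4.
F_p/F_s = (L_p/L_s)/(d_p/d_s)² = 1.353×10^4/(0.500)² = 5.410×10^4.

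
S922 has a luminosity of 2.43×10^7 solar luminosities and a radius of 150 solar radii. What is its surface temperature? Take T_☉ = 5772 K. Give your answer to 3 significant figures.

T/T_☉ = (L/L_☉)^(1/4) / (R/R_☉)^(1/2)
T = 5772 × (2.43×10^7)^(1/4) / √(150) = 5772 × 70.21 / 12.25 = 3.309×10^4 K.

3.31×10^4 K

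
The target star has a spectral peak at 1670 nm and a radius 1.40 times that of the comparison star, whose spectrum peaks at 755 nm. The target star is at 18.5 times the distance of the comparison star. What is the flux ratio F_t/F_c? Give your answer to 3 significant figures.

Wien's law: T_t/T_c = λ_c/λ_t = 755/1670 = 0.4521.
L_t/L_c = (R_t/R_c)²(T_t/T_c)⁴ = (1.40)²(0.4521)⁴ = 0.08188.
F_t/F_c = (L_t/L_c)/(d_t/d_c)² = 0.08188/(18.5)² = 2.392×10^-4.

2.39×10^-4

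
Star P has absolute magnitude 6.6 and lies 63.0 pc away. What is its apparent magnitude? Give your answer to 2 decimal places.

m = M + 5 log₁₀(d/10 pc) = 6.6 + 5 log₁₀(63.0/10)
  = 6.6 + 5 × 0.799 = 6.6 + 4.00 = 10.60.

10.60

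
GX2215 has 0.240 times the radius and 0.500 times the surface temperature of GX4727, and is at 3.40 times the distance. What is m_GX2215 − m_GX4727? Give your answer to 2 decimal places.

L_GX2215/L_GX4727 = (0.240)²(0.500)⁴ = 0.003600.
F_GX2215/F_GX4727 = (L_GX2215/L_GX4727)/(d_GX2215/d_GX4727)² = 0.003600/11.56 = 3.114×10^-4.
m_GX2215 − m_GX4727 = −2.5 log₁₀(3.114×10^-4) = 8.77.

8.77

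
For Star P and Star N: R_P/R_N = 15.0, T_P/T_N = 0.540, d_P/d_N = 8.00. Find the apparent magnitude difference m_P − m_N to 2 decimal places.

1.31

L_P/L_N = (15.0)²(0.540)⁴ = 19.13.
F_P/F_N = (L_P/L_N)/(d_P/d_N)² = 19.13/64.00 = 0.2989.
m_P − m_N = −2.5 log₁₀(0.2989) = 1.31.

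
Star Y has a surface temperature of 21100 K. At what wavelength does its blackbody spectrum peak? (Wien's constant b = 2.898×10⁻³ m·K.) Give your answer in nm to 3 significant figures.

137 nm

λ_max = b/T = 2.898×10⁻³ / 21100 = 1.37×10^-7 m = 137.3 nm.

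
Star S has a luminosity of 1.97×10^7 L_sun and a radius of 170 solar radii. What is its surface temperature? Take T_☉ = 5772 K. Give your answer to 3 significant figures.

T/T_☉ = (L/L_☉)^(1/4) / (R/R_☉)^(1/2)
T = 5772 × (1.97×10^7)^(1/4) / √(170) = 5772 × 66.62 / 13.04 = 2.949×10^4 K.

2.95×10^4 K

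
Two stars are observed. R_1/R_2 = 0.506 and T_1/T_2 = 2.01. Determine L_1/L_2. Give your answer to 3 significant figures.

From the Stefan–Boltzmann law, L ∝ R²T⁴, so
L_1/L_2 = (R_1/R_2)² (T_1/T_2)⁴ = (0.506)² × (2.01)⁴ = 0.2560 × 16.32 = 4.179.

4.18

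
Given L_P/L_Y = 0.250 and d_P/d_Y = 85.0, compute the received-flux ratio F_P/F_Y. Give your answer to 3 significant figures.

3.46×10^-5

F = L/(4πd²), so F_P/F_Y = (L_P/L_Y) / (d_P/d_Y)²
= 0.250 / (85.0)² = 0.250 / 7225 = 3.460×10^-5.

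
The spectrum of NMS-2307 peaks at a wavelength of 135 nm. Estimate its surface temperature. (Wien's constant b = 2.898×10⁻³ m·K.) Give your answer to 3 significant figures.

2.15×10^4 K

T = b/λ_max = 2.898×10⁻³ / (135×10⁻⁹) = 2.147×10^4 K.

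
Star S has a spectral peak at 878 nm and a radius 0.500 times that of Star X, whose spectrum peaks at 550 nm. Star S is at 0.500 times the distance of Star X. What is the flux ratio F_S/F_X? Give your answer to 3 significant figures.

0.154

Wien's law: T_S/T_X = λ_X/λ_S = 550/878 = 0.6264.
L_S/L_X = (R_S/R_X)²(T_S/T_X)⁴ = (0.500)²(0.6264)⁴ = 0.03850.
F_S/F_X = (L_S/L_X)/(d_S/d_X)² = 0.03850/(0.500)² = 0.1540.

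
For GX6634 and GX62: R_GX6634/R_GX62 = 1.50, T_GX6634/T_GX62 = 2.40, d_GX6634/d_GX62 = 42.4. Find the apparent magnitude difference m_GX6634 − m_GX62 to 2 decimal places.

3.45

L_GX6634/L_GX62 = (1.50)²(2.40)⁴ = 74.65.
F_GX6634/F_GX62 = (L_GX6634/L_GX62)/(d_GX6634/d_GX62)² = 74.65/1798 = 0.04152.
m_GX6634 − m_GX62 = −2.5 log₁₀(0.04152) = 3.45.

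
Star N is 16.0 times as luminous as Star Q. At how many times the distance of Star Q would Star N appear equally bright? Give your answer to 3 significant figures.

4.00

Equal flux requires L_N/d_N² = L_Q/d_Q², so d_N/d_Q = √(L_N/L_Q)
= √(16.0) = 4.000.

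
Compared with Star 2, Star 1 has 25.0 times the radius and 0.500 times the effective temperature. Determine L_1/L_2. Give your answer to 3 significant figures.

39.1

From the Stefan–Boltzmann law, L ∝ R²T⁴, so
L_1/L_2 = (R_1/R_2)² (T_1/T_2)⁴ = (25.0)² × (0.500)⁴ = 625.0 × 0.06250 = 39.06.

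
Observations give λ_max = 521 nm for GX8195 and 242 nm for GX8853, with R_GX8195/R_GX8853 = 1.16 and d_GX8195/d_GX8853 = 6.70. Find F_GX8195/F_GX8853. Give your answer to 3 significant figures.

Wien's law: T_GX8195/T_GX8853 = λ_GX8853/λ_GX8195 = 242/521 = 0.4645.
L_GX8195/L_GX8853 = (R_GX8195/R_GX8853)²(T_GX8195/T_GX8853)⁴ = (1.16)²(0.4645)⁴ = 0.06264.
F_GX8195/F_GX8853 = (L_GX8195/L_GX8853)/(d_GX8195/d_GX8853)² = 0.06264/(6.70)² = 0.001395.

0.00140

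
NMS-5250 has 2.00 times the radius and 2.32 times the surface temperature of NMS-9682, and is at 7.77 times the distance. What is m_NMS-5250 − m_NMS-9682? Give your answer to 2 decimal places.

-0.71

L_NMS-5250/L_NMS-9682 = (2.00)²(2.32)⁴ = 115.9.
F_NMS-5250/F_NMS-9682 = (L_NMS-5250/L_NMS-9682)/(d_NMS-5250/d_NMS-9682)² = 115.9/60.37 = 1.919.
m_NMS-5250 − m_NMS-9682 = −2.5 log₁₀(1.919) = -0.71.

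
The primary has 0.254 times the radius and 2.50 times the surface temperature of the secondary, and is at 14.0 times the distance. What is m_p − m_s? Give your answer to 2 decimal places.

L_p/L_s = (0.254)²(2.50)⁴ = 2.520.
F_p/F_s = (L_p/L_s)/(d_p/d_s)² = 2.520/196.0 = 0.01286.
m_p − m_s = −2.5 log₁₀(0.01286) = 4.73.

4.73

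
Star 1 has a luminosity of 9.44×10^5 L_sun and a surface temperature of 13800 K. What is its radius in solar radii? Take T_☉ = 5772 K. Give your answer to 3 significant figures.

170 solar radii

R/R_☉ = √(L/L_☉) / (T/T_☉)² = √(9.44×10^5) / (2.391)²
       = 971.6 / 5.716 = 170.0.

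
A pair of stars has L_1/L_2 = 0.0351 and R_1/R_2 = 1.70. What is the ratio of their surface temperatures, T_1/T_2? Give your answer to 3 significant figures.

L ∝ R²T⁴ gives T ∝ (L/R²)^(1/4), so
T_1/T_2 = (0.0351 / 1.70²)^(1/4) = (0.01215)^(1/4) = 0.3320.

0.332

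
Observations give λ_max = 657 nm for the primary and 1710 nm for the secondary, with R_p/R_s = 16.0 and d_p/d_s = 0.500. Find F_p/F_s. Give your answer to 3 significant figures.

Wien's law: T_p/T_s = λ_s/λ_p = 1710/657 = 2.603.
L_p/L_s = (R_p/R_s)²(T_p/T_s)⁴ = (16.0)²(2.603)⁴ = 1.175×10^4.
F_p/F_s = (L_p/L_s)/(d_p/d_s)² = 1.175×10^4/(0.500)² = 4.699×10^4.

4.70×10^4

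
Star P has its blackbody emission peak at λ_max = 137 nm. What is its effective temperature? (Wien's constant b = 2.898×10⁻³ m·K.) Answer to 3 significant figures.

T = b/λ_max = 2.898×10⁻³ / (137×10⁻⁹) = 2.115×10^4 K.

2.12×10^4 K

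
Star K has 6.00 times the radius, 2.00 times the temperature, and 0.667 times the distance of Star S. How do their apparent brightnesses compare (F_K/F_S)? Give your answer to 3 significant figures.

1.29×10^3

L_K/L_S = (R_K/R_S)²(T_K/T_S)⁴ = (6.00)² × (2.00)⁴ = 576.0.
F_K/F_S = (L_K/L_S)/(d_K/d_S)² = 576.0 / (0.667)² = 1295.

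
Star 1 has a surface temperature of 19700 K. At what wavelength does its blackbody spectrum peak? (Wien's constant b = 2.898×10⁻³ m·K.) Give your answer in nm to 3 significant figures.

147 nm

λ_max = b/T = 2.898×10⁻³ / 19700 = 1.47×10^-7 m = 147.1 nm.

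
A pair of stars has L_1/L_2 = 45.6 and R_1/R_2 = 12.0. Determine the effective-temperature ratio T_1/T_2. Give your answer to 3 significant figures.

L ∝ R²T⁴ gives T ∝ (L/R²)^(1/4), so
T_1/T_2 = (45.6 / 12.0²)^(1/4) = (0.3167)^(1/4) = 0.7502.

0.750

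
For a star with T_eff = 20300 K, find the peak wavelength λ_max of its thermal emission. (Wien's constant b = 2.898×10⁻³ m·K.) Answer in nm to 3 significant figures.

143 nm

λ_max = b/T = 2.898×10⁻³ / 20300 = 1.43×10^-7 m = 142.8 nm.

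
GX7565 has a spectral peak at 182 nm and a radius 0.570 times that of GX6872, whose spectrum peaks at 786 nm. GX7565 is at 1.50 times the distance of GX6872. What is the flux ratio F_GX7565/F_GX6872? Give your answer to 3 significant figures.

50.2

Wien's law: T_GX7565/T_GX6872 = λ_GX6872/λ_GX7565 = 786/182 = 4.319.
L_GX7565/L_GX6872 = (R_GX7565/R_GX6872)²(T_GX7565/T_GX6872)⁴ = (0.570)²(4.319)⁴ = 113.0.
F_GX7565/F_GX6872 = (L_GX7565/L_GX6872)/(d_GX7565/d_GX6872)² = 113.0/(1.50)² = 50.23.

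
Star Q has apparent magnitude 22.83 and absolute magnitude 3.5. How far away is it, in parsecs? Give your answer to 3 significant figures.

7.35×10^4 pc

m − M = 5 log₁₀(d/10 pc)
22.83 − (3.5) = 19.33 = 5 log₁₀(d/10)
d = 10 × 10^(19.33/5) = 10 × 10^3.866 = 7.345×10^4 pc.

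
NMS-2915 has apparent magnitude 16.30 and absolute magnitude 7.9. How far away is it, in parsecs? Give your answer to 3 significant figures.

479 pc

m − M = 5 log₁₀(d/10 pc)
16.30 − (7.9) = 8.40 = 5 log₁₀(d/10)
d = 10 × 10^(8.40/5) = 10 × 10^1.680 = 478.6 pc.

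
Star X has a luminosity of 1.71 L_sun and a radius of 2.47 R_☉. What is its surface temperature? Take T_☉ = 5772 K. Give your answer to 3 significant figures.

T/T_☉ = (L/L_☉)^(1/4) / (R/R_☉)^(1/2)
T = 5772 × (1.71)^(1/4) / √(2.47) = 5772 × 1.144 / 1.572 = 4200 K.

4.20×10^3 K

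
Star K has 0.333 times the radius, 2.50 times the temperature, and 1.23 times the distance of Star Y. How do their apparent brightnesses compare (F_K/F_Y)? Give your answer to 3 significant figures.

2.86

L_K/L_Y = (R_K/R_Y)²(T_K/T_Y)⁴ = (0.333)² × (2.50)⁴ = 4.332.
F_K/F_Y = (L_K/L_Y)/(d_K/d_Y)² = 4.332 / (1.23)² = 2.863.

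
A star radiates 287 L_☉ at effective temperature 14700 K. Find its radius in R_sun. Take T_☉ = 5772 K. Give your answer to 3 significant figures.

2.61 R_sun

R/R_☉ = √(L/L_☉) / (T/T_☉)² = √(287) / (2.547)²
       = 16.94 / 6.486 = 2.612.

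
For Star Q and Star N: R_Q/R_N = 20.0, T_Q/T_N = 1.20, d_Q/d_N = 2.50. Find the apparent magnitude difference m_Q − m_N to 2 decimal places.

-5.31

L_Q/L_N = (20.0)²(1.20)⁴ = 829.4.
F_Q/F_N = (L_Q/L_N)/(d_Q/d_N)² = 829.4/6.250 = 132.7.
m_Q − m_N = −2.5 log₁₀(132.7) = -5.31.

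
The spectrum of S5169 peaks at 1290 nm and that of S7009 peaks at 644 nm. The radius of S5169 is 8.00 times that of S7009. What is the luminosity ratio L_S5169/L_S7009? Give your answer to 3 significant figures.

3.98

Wien's law gives T ∝ 1/λ_max, so T_S5169/T_S7009 = λ_S7009/λ_S5169 = 644/1290 = 0.4992.
Then L ∝ R²T⁴ gives L_S5169/L_S7009 = (8.00)² × (0.4992)⁴ = 64.00 × 0.06211 = 3.975.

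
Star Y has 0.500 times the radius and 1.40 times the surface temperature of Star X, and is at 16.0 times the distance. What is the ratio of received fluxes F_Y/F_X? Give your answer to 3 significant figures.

0.00375

L_Y/L_X = (R_Y/R_X)²(T_Y/T_X)⁴ = (0.500)² × (1.40)⁴ = 0.9604.
F_Y/F_X = (L_Y/L_X)/(d_Y/d_X)² = 0.9604 / (16.0)² = 0.003752.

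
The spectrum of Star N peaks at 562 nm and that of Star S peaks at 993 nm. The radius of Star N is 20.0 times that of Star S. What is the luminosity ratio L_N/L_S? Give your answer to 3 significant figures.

3.90×10^3

Wien's law gives T ∝ 1/λ_max, so T_N/T_S = λ_S/λ_N = 993/562 = 1.767.
Then L ∝ R²T⁴ gives L_N/L_S = (20.0)² × (1.767)⁴ = 400.0 × 9.747 = 3899.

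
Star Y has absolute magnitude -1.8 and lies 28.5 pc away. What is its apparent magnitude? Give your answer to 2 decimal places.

0.47

m = M + 5 log₁₀(d/10 pc) = -1.8 + 5 log₁₀(28.5/10)
  = -1.8 + 5 × 0.455 = -1.8 + 2.27 = 0.47.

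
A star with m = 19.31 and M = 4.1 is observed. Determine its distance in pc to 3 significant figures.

1.10×10^4 pc

m − M = 5 log₁₀(d/10 pc)
19.31 − (4.1) = 15.21 = 5 log₁₀(d/10)
d = 10 × 10^(15.21/5) = 10 × 10^3.042 = 1.102×10^4 pc.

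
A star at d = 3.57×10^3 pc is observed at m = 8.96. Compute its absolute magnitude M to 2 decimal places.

-3.80

M = m − 5 log₁₀(d/10 pc) = 8.96 − 5 log₁₀(3.57×10^3/10)
  = 8.96 − 5 × 2.553 = 8.96 − 12.76 = -3.80.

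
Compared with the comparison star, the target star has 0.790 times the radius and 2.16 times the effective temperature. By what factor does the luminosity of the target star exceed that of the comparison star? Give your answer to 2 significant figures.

14

From the Stefan–Boltzmann law, L ∝ R²T⁴, so
L_t/L_c = (R_t/R_c)² (T_t/T_c)⁴ = (0.790)² × (2.16)⁴ = 0.6241 × 21.77 = 13.59.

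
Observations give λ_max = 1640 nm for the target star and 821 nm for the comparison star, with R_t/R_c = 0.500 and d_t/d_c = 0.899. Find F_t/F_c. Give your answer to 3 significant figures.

Wien's law: T_t/T_c = λ_c/λ_t = 821/1640 = 0.5006.
L_t/L_c = (R_t/R_c)²(T_t/T_c)⁴ = (0.500)²(0.5006)⁴ = 0.01570.
F_t/F_c = (L_t/L_c)/(d_t/d_c)² = 0.01570/(0.899)² = 0.01943.

0.0194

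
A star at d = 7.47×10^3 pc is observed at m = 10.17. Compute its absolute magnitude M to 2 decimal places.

M = m − 5 log₁₀(d/10 pc) = 10.17 − 5 log₁₀(7.47×10^3/10)
  = 10.17 − 5 × 2.873 = 10.17 − 14.37 = -4.20.

-4.20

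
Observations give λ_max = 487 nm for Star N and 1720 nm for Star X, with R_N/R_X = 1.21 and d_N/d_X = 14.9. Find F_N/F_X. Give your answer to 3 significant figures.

1.03

Wien's law: T_N/T_X = λ_X/λ_N = 1720/487 = 3.532.
L_N/L_X = (R_N/R_X)²(T_N/T_X)⁴ = (1.21)²(3.532)⁴ = 227.8.
F_N/F_X = (L_N/L_X)/(d_N/d_X)² = 227.8/(14.9)² = 1.026.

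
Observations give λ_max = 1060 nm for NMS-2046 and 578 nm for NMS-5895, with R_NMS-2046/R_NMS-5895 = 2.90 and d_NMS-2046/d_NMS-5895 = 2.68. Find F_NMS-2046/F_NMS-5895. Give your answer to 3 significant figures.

0.104

Wien's law: T_NMS-2046/T_NMS-5895 = λ_NMS-5895/λ_NMS-2046 = 578/1060 = 0.5453.
L_NMS-2046/L_NMS-5895 = (R_NMS-2046/R_NMS-5895)²(T_NMS-2046/T_NMS-5895)⁴ = (2.90)²(0.5453)⁴ = 0.7435.
F_NMS-2046/F_NMS-5895 = (L_NMS-2046/L_NMS-5895)/(d_NMS-2046/d_NMS-5895)² = 0.7435/(2.68)² = 0.1035.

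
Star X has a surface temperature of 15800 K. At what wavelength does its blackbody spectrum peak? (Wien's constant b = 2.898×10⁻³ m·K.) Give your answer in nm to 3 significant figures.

λ_max = b/T = 2.898×10⁻³ / 15800 = 1.83×10^-7 m = 183.4 nm.

183 nm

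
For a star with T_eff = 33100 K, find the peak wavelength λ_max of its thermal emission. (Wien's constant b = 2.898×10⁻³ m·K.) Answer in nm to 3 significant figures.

λ_max = b/T = 2.898×10⁻³ / 33100 = 8.76×10^-8 m = 87.55 nm.

87.6 nm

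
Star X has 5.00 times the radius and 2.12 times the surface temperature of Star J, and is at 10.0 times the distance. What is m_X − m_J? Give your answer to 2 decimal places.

-1.76

L_X/L_J = (5.00)²(2.12)⁴ = 505.0.
F_X/F_J = (L_X/L_J)/(d_X/d_J)² = 505.0/100.0 = 5.050.
m_X − m_J = −2.5 log₁₀(5.050) = -1.76.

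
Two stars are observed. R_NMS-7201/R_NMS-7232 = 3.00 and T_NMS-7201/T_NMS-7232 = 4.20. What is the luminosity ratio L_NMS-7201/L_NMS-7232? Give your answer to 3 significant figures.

2.80×10^3

From the Stefan–Boltzmann law, L ∝ R²T⁴, so
L_NMS-7201/L_NMS-7232 = (R_NMS-7201/R_NMS-7232)² (T_NMS-7201/T_NMS-7232)⁴ = (3.00)² × (4.20)⁴ = 9.000 × 311.2 = 2801.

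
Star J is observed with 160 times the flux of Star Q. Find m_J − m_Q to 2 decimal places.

-5.51

m_J − m_Q = −2.5 log₁₀(F_J/F_Q) = −2.5 log₁₀(160) = −2.5 × (2.204) = -5.510.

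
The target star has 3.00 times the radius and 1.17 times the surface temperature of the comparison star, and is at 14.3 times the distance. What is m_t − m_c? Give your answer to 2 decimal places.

L_t/L_c = (3.00)²(1.17)⁴ = 16.86.
F_t/F_c = (L_t/L_c)/(d_t/d_c)² = 16.86/204.5 = 0.08247.
m_t − m_c = −2.5 log₁₀(0.08247) = 2.71.

2.71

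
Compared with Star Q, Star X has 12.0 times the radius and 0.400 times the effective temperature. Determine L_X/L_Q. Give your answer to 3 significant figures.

From the Stefan–Boltzmann law, L ∝ R²T⁴, so
L_X/L_Q = (R_X/R_Q)² (T_X/T_Q)⁴ = (12.0)² × (0.400)⁴ = 144.0 × 0.02560 = 3.686.

3.69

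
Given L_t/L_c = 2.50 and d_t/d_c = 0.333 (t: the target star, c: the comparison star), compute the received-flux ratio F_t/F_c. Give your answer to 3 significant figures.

22.5

F = L/(4πd²), so F_t/F_c = (L_t/L_c) / (d_t/d_c)²
= 2.50 / (0.333)² = 2.50 / 0.1109 = 22.55.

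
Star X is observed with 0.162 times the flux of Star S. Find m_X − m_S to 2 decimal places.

1.98

m_X − m_S = −2.5 log₁₀(F_X/F_S) = −2.5 log₁₀(0.162) = −2.5 × (-0.790) = 1.976.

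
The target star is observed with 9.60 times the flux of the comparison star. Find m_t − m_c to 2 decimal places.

m_t − m_c = −2.5 log₁₀(F_t/F_c) = −2.5 log₁₀(9.60) = −2.5 × (0.982) = -2.456.

-2.46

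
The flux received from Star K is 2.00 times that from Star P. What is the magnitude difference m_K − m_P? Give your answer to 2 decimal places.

-0.75

m_K − m_P = −2.5 log₁₀(F_K/F_P) = −2.5 log₁₀(2.00) = −2.5 × (0.301) = -0.753.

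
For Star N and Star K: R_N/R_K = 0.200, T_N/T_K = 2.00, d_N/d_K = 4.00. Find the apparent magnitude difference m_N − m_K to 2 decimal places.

L_N/L_K = (0.200)²(2.00)⁴ = 0.6400.
F_N/F_K = (L_N/L_K)/(d_N/d_K)² = 0.6400/16.00 = 0.04000.
m_N − m_K = −2.5 log₁₀(0.04000) = 3.49.

3.49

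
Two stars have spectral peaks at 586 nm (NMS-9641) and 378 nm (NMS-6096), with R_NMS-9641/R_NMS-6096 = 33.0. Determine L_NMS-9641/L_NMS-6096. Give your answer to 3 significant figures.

Wien's law gives T ∝ 1/λ_max, so T_NMS-9641/T_NMS-6096 = λ_NMS-6096/λ_NMS-9641 = 378/586 = 0.6451.
Then L ∝ R²T⁴ gives L_NMS-9641/L_NMS-6096 = (33.0)² × (0.6451)⁴ = 1089 × 0.1731 = 188.5.

189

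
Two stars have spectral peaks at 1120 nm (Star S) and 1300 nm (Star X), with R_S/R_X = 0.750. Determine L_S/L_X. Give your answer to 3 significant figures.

Wien's law gives T ∝ 1/λ_max, so T_S/T_X = λ_X/λ_S = 1300/1120 = 1.161.
Then L ∝ R²T⁴ gives L_S/L_X = (0.750)² × (1.161)⁴ = 0.5625 × 1.815 = 1.021.

1.02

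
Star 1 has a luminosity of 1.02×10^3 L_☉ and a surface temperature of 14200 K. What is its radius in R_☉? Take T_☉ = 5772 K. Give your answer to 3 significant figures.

5.28 R_☉

R/R_☉ = √(L/L_☉) / (T/T_☉)² = √(1.02×10^3) / (2.460)²
       = 31.94 / 6.052 = 5.277.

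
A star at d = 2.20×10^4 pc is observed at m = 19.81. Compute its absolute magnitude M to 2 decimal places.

3.10

M = m − 5 log₁₀(d/10 pc) = 19.81 − 5 log₁₀(2.20×10^4/10)
  = 19.81 − 5 × 3.342 = 19.81 − 16.71 = 3.10.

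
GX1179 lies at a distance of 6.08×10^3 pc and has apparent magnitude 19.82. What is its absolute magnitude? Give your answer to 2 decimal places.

5.90

M = m − 5 log₁₀(d/10 pc) = 19.82 − 5 log₁₀(6.08×10^3/10)
  = 19.82 − 5 × 2.784 = 19.82 − 13.92 = 5.90.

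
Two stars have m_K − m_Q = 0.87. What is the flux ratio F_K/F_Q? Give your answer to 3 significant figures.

0.449

F_K/F_Q = 10^(−(m_K − m_Q)/2.5) = 10^(-0.87/2.5) = 10^-0.348 = 0.4487.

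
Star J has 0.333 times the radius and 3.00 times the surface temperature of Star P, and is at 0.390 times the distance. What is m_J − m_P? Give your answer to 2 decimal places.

L_J/L_P = (0.333)²(3.00)⁴ = 8.982.
F_J/F_P = (L_J/L_P)/(d_J/d_P)² = 8.982/0.1521 = 59.05.
m_J − m_P = −2.5 log₁₀(59.05) = -4.43.

-4.43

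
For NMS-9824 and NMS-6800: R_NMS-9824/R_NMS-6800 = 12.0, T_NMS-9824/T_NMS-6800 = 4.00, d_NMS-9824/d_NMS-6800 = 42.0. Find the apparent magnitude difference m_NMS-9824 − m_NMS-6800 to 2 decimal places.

-3.30

L_NMS-9824/L_NMS-6800 = (12.0)²(4.00)⁴ = 3.686×10^4.
F_NMS-9824/F_NMS-6800 = (L_NMS-9824/L_NMS-6800)/(d_NMS-9824/d_NMS-6800)² = 3.686×10^4/1764 = 20.90.
m_NMS-9824 − m_NMS-6800 = −2.5 log₁₀(20.90) = -3.30.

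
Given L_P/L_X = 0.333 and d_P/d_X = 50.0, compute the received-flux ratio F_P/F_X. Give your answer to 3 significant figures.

F = L/(4πd²), so F_P/F_X = (L_P/L_X) / (d_P/d_X)²
= 0.333 / (50.0)² = 0.333 / 2500 = 1.332×10^-4.

1.33×10^-4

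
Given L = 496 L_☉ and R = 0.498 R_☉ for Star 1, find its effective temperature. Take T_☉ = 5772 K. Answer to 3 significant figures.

3.86×10^4 K

T/T_☉ = (L/L_☉)^(1/4) / (R/R_☉)^(1/2)
T = 5772 × (496)^(1/4) / √(0.498) = 5772 × 4.719 / 0.7057 = 3.860×10^4 K.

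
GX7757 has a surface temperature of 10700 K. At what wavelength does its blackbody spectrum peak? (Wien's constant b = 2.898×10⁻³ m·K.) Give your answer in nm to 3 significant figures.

λ_max = b/T = 2.898×10⁻³ / 10700 = 2.71×10^-7 m = 270.8 nm.

271 nm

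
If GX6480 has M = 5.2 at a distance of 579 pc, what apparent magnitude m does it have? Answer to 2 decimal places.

m = M + 5 log₁₀(d/10 pc) = 5.2 + 5 log₁₀(579/10)
  = 5.2 + 5 × 1.763 = 5.2 + 8.81 = 14.01.

14.01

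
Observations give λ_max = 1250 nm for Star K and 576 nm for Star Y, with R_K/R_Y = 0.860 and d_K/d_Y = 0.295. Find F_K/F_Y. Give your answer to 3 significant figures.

Wien's law: T_K/T_Y = λ_Y/λ_K = 576/1250 = 0.4608.
L_K/L_Y = (R_K/R_Y)²(T_K/T_Y)⁴ = (0.860)²(0.4608)⁴ = 0.03335.
F_K/F_Y = (L_K/L_Y)/(d_K/d_Y)² = 0.03335/(0.295)² = 0.3832.

0.383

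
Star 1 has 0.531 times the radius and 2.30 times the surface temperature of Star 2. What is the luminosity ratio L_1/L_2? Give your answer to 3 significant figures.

From the Stefan–Boltzmann law, L ∝ R²T⁴, so
L_1/L_2 = (R_1/R_2)² (T_1/T_2)⁴ = (0.531)² × (2.30)⁴ = 0.2820 × 27.98 = 7.890.

7.89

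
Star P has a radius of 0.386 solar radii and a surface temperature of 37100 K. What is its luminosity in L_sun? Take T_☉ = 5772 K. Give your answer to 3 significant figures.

L/L_☉ = (R/R_☉)² (T/T_☉)⁴ = (0.386)² × (37100/5772)⁴
       = 0.1490 × (6.428)⁴ = 0.1490 × 1707 = 254.3.

254 L_sun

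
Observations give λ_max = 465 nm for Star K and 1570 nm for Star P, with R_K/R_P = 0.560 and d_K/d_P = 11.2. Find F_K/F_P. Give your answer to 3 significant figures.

Wien's law: T_K/T_P = λ_P/λ_K = 1570/465 = 3.376.
L_K/L_P = (R_K/R_P)²(T_K/T_P)⁴ = (0.560)²(3.376)⁴ = 40.75.
F_K/F_P = (L_K/L_P)/(d_K/d_P)² = 40.75/(11.2)² = 0.3249.

0.325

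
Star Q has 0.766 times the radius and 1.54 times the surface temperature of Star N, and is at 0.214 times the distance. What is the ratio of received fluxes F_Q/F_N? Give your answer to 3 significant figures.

L_Q/L_N = (R_Q/R_N)²(T_Q/T_N)⁴ = (0.766)² × (1.54)⁴ = 3.300.
F_Q/F_N = (L_Q/L_N)/(d_Q/d_N)² = 3.300 / (0.214)² = 72.06.

72.1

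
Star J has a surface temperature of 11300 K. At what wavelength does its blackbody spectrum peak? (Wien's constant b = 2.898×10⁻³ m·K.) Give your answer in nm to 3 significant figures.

λ_max = b/T = 2.898×10⁻³ / 11300 = 2.56×10^-7 m = 256.5 nm.

256 nm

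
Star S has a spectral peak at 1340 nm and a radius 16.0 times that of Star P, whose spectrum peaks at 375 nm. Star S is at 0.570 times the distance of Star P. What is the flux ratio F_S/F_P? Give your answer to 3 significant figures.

Wien's law: T_S/T_P = λ_P/λ_S = 375/1340 = 0.2799.
L_S/L_P = (R_S/R_P)²(T_S/T_P)⁴ = (16.0)²(0.2799)⁴ = 1.570.
F_S/F_P = (L_S/L_P)/(d_S/d_P)² = 1.570/(0.570)² = 4.833.

4.83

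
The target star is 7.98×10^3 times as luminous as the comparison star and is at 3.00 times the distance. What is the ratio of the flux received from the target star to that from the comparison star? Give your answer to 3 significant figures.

F = L/(4πd²), so F_t/F_c = (L_t/L_c) / (d_t/d_c)²
= 7.98×10^3 / (3.00)² = 7.98×10^3 / 9.000 = 886.7.

887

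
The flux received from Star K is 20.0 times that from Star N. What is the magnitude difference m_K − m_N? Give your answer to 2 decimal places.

-3.25

m_K − m_N = −2.5 log₁₀(F_K/F_N) = −2.5 log₁₀(20.0) = −2.5 × (1.301) = -3.253.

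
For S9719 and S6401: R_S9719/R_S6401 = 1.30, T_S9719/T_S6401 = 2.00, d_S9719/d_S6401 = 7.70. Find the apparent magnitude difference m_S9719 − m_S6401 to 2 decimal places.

L_S9719/L_S6401 = (1.30)²(2.00)⁴ = 27.04.
F_S9719/F_S6401 = (L_S9719/L_S6401)/(d_S9719/d_S6401)² = 27.04/59.29 = 0.4561.
m_S9719 − m_S6401 = −2.5 log₁₀(0.4561) = 0.85.

0.85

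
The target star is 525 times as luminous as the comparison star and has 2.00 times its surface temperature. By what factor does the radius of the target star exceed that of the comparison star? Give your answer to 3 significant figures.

L ∝ R²T⁴ gives R ∝ √L / T², so
R_t/R_c = √(525) / (2.00)² = 22.91 / 4.000 = 5.728.

5.73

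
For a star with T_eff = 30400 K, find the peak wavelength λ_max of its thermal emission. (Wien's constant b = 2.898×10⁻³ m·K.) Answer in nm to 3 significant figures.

95.3 nm

λ_max = b/T = 2.898×10⁻³ / 30400 = 9.53×10^-8 m = 95.33 nm.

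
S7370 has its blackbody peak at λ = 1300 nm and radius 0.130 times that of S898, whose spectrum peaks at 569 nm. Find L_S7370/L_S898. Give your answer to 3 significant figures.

Wien's law gives T ∝ 1/λ_max, so T_S7370/T_S898 = λ_S898/λ_S7370 = 569/1300 = 0.4377.
Then L ∝ R²T⁴ gives L_S7370/L_S898 = (0.130)² × (0.4377)⁴ = 0.01690 × 0.03670 = 6.202×10^-4.

6.20×10^-4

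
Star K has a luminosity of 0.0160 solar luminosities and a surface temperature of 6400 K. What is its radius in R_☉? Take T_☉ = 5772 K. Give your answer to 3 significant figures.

R/R_☉ = √(L/L_☉) / (T/T_☉)² = √(0.0160) / (1.109)²
       = 0.1265 / 1.229 = 0.1029.

0.103 R_☉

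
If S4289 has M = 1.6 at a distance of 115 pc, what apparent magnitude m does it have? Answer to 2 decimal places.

m = M + 5 log₁₀(d/10 pc) = 1.6 + 5 log₁₀(115/10)
  = 1.6 + 5 × 1.061 = 1.6 + 5.30 = 6.90.

6.90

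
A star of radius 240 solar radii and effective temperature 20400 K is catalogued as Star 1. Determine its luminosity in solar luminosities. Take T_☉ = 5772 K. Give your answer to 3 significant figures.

8.99×10^6 solar luminosities

L/L_☉ = (R/R_☉)² (T/T_☉)⁴ = (240)² × (20400/5772)⁴
       = 5.760×10^4 × (3.534)⁴ = 5.760×10^4 × 156.0 = 8.987×10^6.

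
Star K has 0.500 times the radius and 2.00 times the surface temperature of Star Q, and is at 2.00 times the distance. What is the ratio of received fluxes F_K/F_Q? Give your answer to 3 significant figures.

L_K/L_Q = (R_K/R_Q)²(T_K/T_Q)⁴ = (0.500)² × (2.00)⁴ = 4.000.
F_K/F_Q = (L_K/L_Q)/(d_K/d_Q)² = 4.000 / (2.00)² = 1.000.

1.00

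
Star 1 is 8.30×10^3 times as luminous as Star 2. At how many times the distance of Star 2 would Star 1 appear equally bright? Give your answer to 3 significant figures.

91.1

Equal flux requires L_1/d_1² = L_2/d_2², so d_1/d_2 = √(L_1/L_2)
= √(8.30×10^3) = 91.10.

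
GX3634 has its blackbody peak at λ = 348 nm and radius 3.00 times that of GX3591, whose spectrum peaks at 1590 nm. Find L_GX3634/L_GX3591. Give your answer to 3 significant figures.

3.92×10^3

Wien's law gives T ∝ 1/λ_max, so T_GX3634/T_GX3591 = λ_GX3591/λ_GX3634 = 1590/348 = 4.569.
Then L ∝ R²T⁴ gives L_GX3634/L_GX3591 = (3.00)² × (4.569)⁴ = 9.000 × 435.8 = 3922.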